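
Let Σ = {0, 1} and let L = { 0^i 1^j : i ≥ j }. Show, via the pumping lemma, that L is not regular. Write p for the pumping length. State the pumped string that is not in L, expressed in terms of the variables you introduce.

Suppose for contradiction that L is regular, and let p be the pumping length.
Choose w = 0^p 1^p ∈ L, with |w| = 2p ≥ p.
The pumping lemma gives a decomposition w = xyz where |xy| ≤ p and |y| ≥ 1.
Because |xy| ≤ p and w begins with p copies of 0, we have y = 0^k with 1 ≤ k ≤ p.
Consider xy^0z = xz = 0^{p-k} 1^p. Since k ≥ 1, the 0-count p-k is less than p, so i ≥ j fails; thus xz ∉ L.
This is a contradiction; hence L is not regular.

0^{p-k} 1^p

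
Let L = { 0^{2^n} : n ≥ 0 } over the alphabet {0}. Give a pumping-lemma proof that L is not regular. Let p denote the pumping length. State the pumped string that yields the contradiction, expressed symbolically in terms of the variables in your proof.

Assume L is regular; let p be its pumping constant.
Take w = 0^{2^p} ∈ L with |w| = 2^p ≥ p.
The pumping lemma gives a decomposition w = xyz where |xy| ≤ p and |y| > 0.
Then y = 0^k for some k with 1 ≤ k ≤ p.
Pump with i = 2: xy^2z = 0^{2^p+k}. Since 1 ≤ k ≤ p < 2^p, we have 2^p < 2^p+k < 2^{p+1}, so 2^p+k is not a power of 2. So xy^2z ∉ L.
Contradiction. Therefore L is not regular.

0^{2^p+k}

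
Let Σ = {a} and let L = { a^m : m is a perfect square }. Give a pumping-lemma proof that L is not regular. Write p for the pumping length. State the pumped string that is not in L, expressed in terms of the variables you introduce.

a^{p²+k}

Assume L is regular; let p be its pumping constant.
Take w = a^{p²} ∈ L with |w| = p² ≥ p.
Write w = xyz as guaranteed by the lemma, with |xy| ≤ p and |y| ≥ 1.
Then y = a^k for some k with 1 ≤ k ≤ p.
Pump with i = 2: xy^2z = a^{p²+k}. Since 1 ≤ k ≤ p, p² < p²+k ≤ p²+p < (p+1)², so p²+k lies strictly between consecutive squares and is not a perfect square. So xy^2z ∉ L.
Contradiction. Therefore L is not regular.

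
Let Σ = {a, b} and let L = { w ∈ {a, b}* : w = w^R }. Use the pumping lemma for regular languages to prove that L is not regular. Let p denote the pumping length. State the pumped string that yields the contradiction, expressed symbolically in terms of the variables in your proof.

a^{p+k} b a^p

Suppose for contradiction that L is regular, and let p be the pumping length.
Take w = a^p b a^p, a palindrome of length 2p+1 ≥ p.
Write w = xyz as guaranteed by the lemma, with |xy| ≤ p and |y| ≥ 1.
The first p characters of w are a's, so xy (and hence y) consists only of a's. Write y = a^k, 1 ≤ k ≤ p.
Pump with i = 2: xy^2z = a^{p+k} b a^p. Its reverse is a^p b a^{p+k}, which differs from xy^2z since k ≥ 1. So xy^2z is not a palindrome and xy^2z ∉ L.
Contradiction. Therefore L is not regular.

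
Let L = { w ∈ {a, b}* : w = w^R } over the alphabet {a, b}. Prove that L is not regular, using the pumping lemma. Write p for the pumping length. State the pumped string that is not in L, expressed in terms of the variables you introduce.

Toward a contradiction, assume L is regular with pumping length p.
Take w = a^p b a^p, a palindrome of length 2p+1 ≥ p.
The pumping lemma gives a decomposition w = xyz where |xy| ≤ p and y is nonempty.
Because |xy| ≤ p and w begins with p copies of a, we have y = a^k with 1 ≤ k ≤ p.
Pump with i = 2: xy^2z = a^{p+k} b a^p. Its reverse is a^p b a^{p+k}, which differs from xy^2z since k ≥ 1. So xy^2z is not a palindrome and xy^2z ∉ L.
This is a contradiction; hence L is not regular.

a^{p+k} b a^p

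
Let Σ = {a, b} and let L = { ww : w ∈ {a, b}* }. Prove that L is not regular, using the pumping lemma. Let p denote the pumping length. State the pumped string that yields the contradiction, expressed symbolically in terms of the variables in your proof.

Suppose for contradiction that L is regular, and let p be the pumping length.
Take w = a^p b^p a^p b^p = uu where u = a^pb^p; then w ∈ L and |w| = 4p ≥ p.
By the pumping lemma, w = xyz with |xy| ≤ p and y is nonempty.
Because |xy| ≤ p and w begins with p copies of a, we have y = a^k with 1 ≤ k ≤ p.
Pump with i = 2: xy^2z = a^{p+k} b^p a^p b^p, of length 4p+k. Suppose this equals vv. The string starts with a and ends with b, so v does too; thus the boundary between the two copies of v is a b→a transition. There is exactly one such transition, at position 2p+k, so |v| = 2p+k and |vv| = 4p+2k ≠ 4p+k since k ≥ 1. So xy^2z ∉ L.
This is a contradiction; hence L is not regular.

a^{p+k} b^p a^p b^p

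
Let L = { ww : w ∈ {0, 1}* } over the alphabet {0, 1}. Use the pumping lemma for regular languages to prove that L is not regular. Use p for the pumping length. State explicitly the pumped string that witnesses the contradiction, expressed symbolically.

0^{p+k} 1^p 0^p 1^p

Suppose for contradiction that L is regular, and let p be the pumping length.
Take w = 0^p 1^p 0^p 1^p = uu where u = 0^p1^p; then w ∈ L and |w| = 4p ≥ p.
The pumping lemma gives a decomposition w = xyz where |xy| ≤ p and |y| > 0.
The first p characters of w are 0's, so xy (and hence y) consists only of 0's. Write y = 0^k, 1 ≤ k ≤ p.
Pump with i = 2: xy^2z = 0^{p+k} 1^p 0^p 1^p, of length 4p+k. Suppose this equals vv. The string starts with 0 and ends with 1, so v does too; thus the boundary between the two copies of v is a 1→0 transition. There is exactly one such transition, at position 2p+k, so |v| = 2p+k and |vv| = 4p+2k ≠ 4p+k since k ≥ 1. So xy^2z ∉ L.
Contradiction. Therefore L is not regular.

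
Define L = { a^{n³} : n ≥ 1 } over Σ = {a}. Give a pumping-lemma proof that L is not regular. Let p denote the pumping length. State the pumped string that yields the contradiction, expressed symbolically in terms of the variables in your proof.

Assume L is regular. Let p be the pumping length given by the pumping lemma.
Take w = a^{p³} ∈ L with |w| = p³ ≥ p.
Write w = xyz as guaranteed by the lemma, with |xy| ≤ p and |y| > 0.
Then y = a^k for some k with 1 ≤ k ≤ p.
Pump with i = 2: xy^2z = a^{p³+k}. Since 1 ≤ k ≤ p, p³ < p³+k ≤ p³+p < p³+3p²+3p+1 = (p+1)³, so p³+k is not a perfect cube. So xy^2z ∉ L.
Contradiction. Therefore L is not regular.

a^{p³+k}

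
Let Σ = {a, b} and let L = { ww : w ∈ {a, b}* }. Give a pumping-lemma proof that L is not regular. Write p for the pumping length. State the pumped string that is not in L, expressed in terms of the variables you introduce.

a^{p+k} b^p a^p b^p

Assume L is regular; let p be its pumping constant.
Take w = a^p b^p a^p b^p = uu where u = a^pb^p; then w ∈ L and |w| = 4p ≥ p.
By the pumping lemma, w = xyz with |xy| ≤ p and y is nonempty.
Since the first p symbols of w are all a's and |xy| ≤ p, y lies entirely in the leading a-block: y = a^k for some k with 1 ≤ k ≤ p.
Pump with i = 2: xy^2z = a^{p+k} b^p a^p b^p, of length 4p+k. Suppose this equals vv. The string starts with a and ends with b, so v does too; thus the boundary between the two copies of v is a b→a transition. There is exactly one such transition, at position 2p+k, so |v| = 2p+k and |vv| = 4p+2k ≠ 4p+k since k ≥ 1. So xy^2z ∉ L.
This contradicts the pumping lemma, so L is not regular.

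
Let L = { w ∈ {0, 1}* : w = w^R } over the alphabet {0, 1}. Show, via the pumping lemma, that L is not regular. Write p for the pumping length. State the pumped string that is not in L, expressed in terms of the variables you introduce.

Toward a contradiction, assume L is regular with pumping length p.
Take w = 0^p 1 0^p, a palindrome of length 2p+1 ≥ p.
Write w = xyz as guaranteed by the lemma, with |xy| ≤ p and |y| > 0.
Since the first p symbols of w are all 0's and |xy| ≤ p, y lies entirely in the leading 0-block: y = 0^k for some k with 1 ≤ k ≤ p.
Pump with i = 2: xy^2z = 0^{p+k} 1 0^p. Its reverse is 0^p 1 0^{p+k}, which differs from xy^2z since k ≥ 1. So xy^2z is not a palindrome and xy^2z ∉ L.
Contradiction. Therefore L is not regular.

0^{p+k} 1 0^p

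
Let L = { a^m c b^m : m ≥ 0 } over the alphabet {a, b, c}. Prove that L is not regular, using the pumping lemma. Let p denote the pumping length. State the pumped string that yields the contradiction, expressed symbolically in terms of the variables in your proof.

a^{p+k} c b^p

Toward a contradiction, assume L is regular with pumping length p.
Take w = a^p c b^p ∈ L with |w| = 2p+1 ≥ p.
Write w = xyz as guaranteed by the lemma, with |xy| ≤ p and |y| > 0.
Because |xy| ≤ p and w begins with p copies of a, we have y = a^k with 1 ≤ k ≤ p.
Pump with i = 2: xy^2z = a^{p+k} c b^p, which would require p+k = p. But k ≥ 1, so xy^2z ∉ L.
This is a contradiction; hence L is not regular.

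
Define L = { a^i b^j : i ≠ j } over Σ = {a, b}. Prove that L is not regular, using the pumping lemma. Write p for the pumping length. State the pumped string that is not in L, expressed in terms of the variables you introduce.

Assume L is regular. Let p be the pumping length given by the pumping lemma.
Choose w = a^p b^{p+p!}. Since p ≠ p+p!, w ∈ L; and |w| ≥ p.
Write w = xyz as guaranteed by the lemma, with |xy| ≤ p and |y| ≥ 1.
Because |xy| ≤ p and w begins with p copies of a, we have y = a^k with 1 ≤ k ≤ p.
Since 1 ≤ k ≤ p, k divides p!; set t = 1 + p!/k. Then xy^t z has p + (p!/k)·k = p + p! copies of a. Now the a-count equals the b-count, so i ≠ j fails. So xy^t z = a^{p+p!} b^{p+p!} ∉ L.
This contradicts the pumping lemma, so L is not regular.

a^{p+p!} b^{p+p!}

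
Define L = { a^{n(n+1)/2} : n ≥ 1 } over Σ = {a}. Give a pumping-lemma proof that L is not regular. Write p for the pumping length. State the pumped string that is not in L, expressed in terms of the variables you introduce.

Assume L is regular; let p be its pumping constant.
Take w = a^{p(p+1)/2} ∈ L with |w| = p(p+1)/2 ≥ p.
Write w = xyz as guaranteed by the lemma, with |xy| ≤ p and |y| > 0.
Then y = a^k for some k with 1 ≤ k ≤ p.
Pump with i = 2: xy^2z = a^{p(p+1)/2+k}. Since 1 ≤ k ≤ p, p(p+1)/2 < p(p+1)/2+k ≤ p(p+1)/2+p < (p+1)(p+2)/2, so p(p+1)/2+k is strictly between consecutive triangular numbers. So xy^2z ∉ L.
This contradicts the pumping lemma, so L is not regular.

a^{p(p+1)/2+k}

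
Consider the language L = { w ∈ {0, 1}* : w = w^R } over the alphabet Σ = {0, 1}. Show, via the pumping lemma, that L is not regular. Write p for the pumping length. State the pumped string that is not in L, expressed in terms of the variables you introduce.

Toward a contradiction, assume L is regular with pumping length p.
Take w = 0^p 1 0^p, a palindrome of length 2p+1 ≥ p.
By the pumping lemma, w = xyz with |xy| ≤ p and y is nonempty.
The first p characters of w are 0's, so xy (and hence y) consists only of 0's. Write y = 0^k, 1 ≤ k ≤ p.
Pump with i = 2: xy^2z = 0^{p+k} 1 0^p. Its reverse is 0^p 1 0^{p+k}, which differs from xy^2z since k ≥ 1. So xy^2z is not a palindrome and xy^2z ∉ L.
This is a contradiction; hence L is not regular.

0^{p+k} 1 0^p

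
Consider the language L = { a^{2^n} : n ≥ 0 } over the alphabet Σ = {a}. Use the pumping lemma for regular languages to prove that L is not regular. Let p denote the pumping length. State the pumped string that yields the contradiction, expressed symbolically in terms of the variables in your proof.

a^{2^p+k}

Toward a contradiction, assume L is regular with pumping length p.
Take w = a^{2^p} ∈ L with |w| = 2^p ≥ p.
The pumping lemma gives a decomposition w = xyz where |xy| ≤ p and |y| ≥ 1.
Then y = a^k for some k with 1 ≤ k ≤ p.
Pump with i = 2: xy^2z = a^{2^p+k}. Since 1 ≤ k ≤ p < 2^p, we have 2^p < 2^p+k < 2^{p+1}, so 2^p+k is not a power of 2. So xy^2z ∉ L.
This contradicts the pumping lemma, so L is not regular.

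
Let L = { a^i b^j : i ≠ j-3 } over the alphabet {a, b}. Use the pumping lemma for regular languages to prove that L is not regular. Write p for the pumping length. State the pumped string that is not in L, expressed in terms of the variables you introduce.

a^{p+p!} b^{p+p!+3}

Suppose for contradiction that L is regular, and let p be the pumping length.
Choose w = a^p b^{p+p!+3}. Since p ≠ (p+p!+3)-3 = p+p!, w ∈ L; and |w| ≥ p.
Write w = xyz as guaranteed by the lemma, with |xy| ≤ p and |y| ≥ 1.
Since the first p symbols of w are all a's and |xy| ≤ p, y lies entirely in the leading a-block: y = a^k for some k with 1 ≤ k ≤ p.
Since 1 ≤ k ≤ p, k divides p!; set t = 1 + p!/k. Then xy^t z has p + (p!/k)·k = p + p! copies of a. Now the a-count is p+p! and (b-count)-3 = (p+p!+3)-3 = p+p!, so i ≠ j-3 fails. So xy^t z = a^{p+p!} b^{p+p!+3} ∉ L.
This contradicts the pumping lemma, so L is not regular.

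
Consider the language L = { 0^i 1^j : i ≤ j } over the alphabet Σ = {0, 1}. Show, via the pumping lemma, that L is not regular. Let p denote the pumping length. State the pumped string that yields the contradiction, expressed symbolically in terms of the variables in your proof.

0^{p+k} 1^p

Toward a contradiction, assume L is regular with pumping length p.
Choose w = 0^p 1^p ∈ L, with |w| = 2p ≥ p.
By the pumping lemma, w = xyz with |xy| ≤ p and |y| ≥ 1.
The first p characters of w are 0's, so xy (and hence y) consists only of 0's. Write y = 0^k, 1 ≤ k ≤ p.
Consider xy^2z = 0^{p+k} 1^p. Since k ≥ 1, the 0-count p+k exceeds the 1-count p, so i ≤ j fails; thus xy^2z ∉ L.
Contradiction. Therefore L is not regular.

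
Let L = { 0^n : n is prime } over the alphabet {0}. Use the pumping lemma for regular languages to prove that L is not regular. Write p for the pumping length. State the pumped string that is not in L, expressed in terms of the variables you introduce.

0^{q(1+k)}

Assume L is regular; let p be its pumping constant.
Let q be a prime with q ≥ p+2 (infinitely many primes exist), and take w = 0^q ∈ L with |w| = q ≥ p.
Write w = xyz as guaranteed by the lemma, with |xy| ≤ p and y is nonempty.
Then y = 0^k for some k with 1 ≤ k ≤ p.
Since 1 ≤ k ≤ p, |xz| = q-k. Pump with i = q+1: |xy^{q+1}z| = (q-k)+(q+1)k = q+qk = q(1+k), which is composite (both factors ≥ 2). So xy^{q+1}z = 0^{q(1+k)} ∉ L.
This is a contradiction; hence L is not regular.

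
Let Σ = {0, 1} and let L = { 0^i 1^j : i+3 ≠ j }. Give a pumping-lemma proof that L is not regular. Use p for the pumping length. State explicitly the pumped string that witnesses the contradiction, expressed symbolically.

0^{p+p!} 1^{p+p!+3}

Assume L is regular; let p be its pumping constant.
Choose w = 0^p 1^{p+p!+3}. Since p ≠ (p+p!+3)-3 = p+p!, w ∈ L; and |w| ≥ p.
Write w = xyz as guaranteed by the lemma, with |xy| ≤ p and y is nonempty.
Since the first p symbols of w are all 0's and |xy| ≤ p, y lies entirely in the leading 0-block: y = 0^k for some k with 1 ≤ k ≤ p.
Since 1 ≤ k ≤ p, k divides p!; set t = 1 + p!/k. Then xy^t z has p + (p!/k)·k = p + p! copies of 0. Now the 0-count is p+p! and (1-count)-3 = (p+p!+3)-3 = p+p!, so i+3 ≠ j fails. So xy^t z = 0^{p+p!} 1^{p+p!+3} ∉ L.
This contradicts the pumping lemma, so L is not regular.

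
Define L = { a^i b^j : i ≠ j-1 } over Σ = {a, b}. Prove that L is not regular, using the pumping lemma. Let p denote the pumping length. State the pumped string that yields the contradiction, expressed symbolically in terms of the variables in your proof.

Assume L is regular; let p be its pumping constant.
Choose w = a^p b^{p+p!+1}. Since p ≠ (p+p!+1)-1 = p+p!, w ∈ L; and |w| ≥ p.
Write w = xyz as guaranteed by the lemma, with |xy| ≤ p and y is nonempty.
Since the first p symbols of w are all a's and |xy| ≤ p, y lies entirely in the leading a-block: y = a^k for some k with 1 ≤ k ≤ p.
Since 1 ≤ k ≤ p, k divides p!; set t = 1 + p!/k. Then xy^t z has p + (p!/k)·k = p + p! copies of a. Now the a-count is p+p! and (b-count)-1 = (p+p!+1)-1 = p+p!, so i ≠ j-1 fails. So xy^t z = a^{p+p!} b^{p+p!+1} ∉ L.
This is a contradiction; hence L is not regular.

a^{p+p!} b^{p+p!+1}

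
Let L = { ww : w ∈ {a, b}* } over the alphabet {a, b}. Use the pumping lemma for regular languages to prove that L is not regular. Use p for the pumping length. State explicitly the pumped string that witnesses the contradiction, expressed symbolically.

Assume L is regular. Let p be the pumping length given by the pumping lemma.
Take w = a^p b^p a^p b^p = uu where u = a^pb^p; then w ∈ L and |w| = 4p ≥ p.
By the pumping lemma, w = xyz with |xy| ≤ p and y is nonempty.
Since the first p symbols of w are all a's and |xy| ≤ p, y lies entirely in the leading a-block: y = a^k for some k with 1 ≤ k ≤ p.
Pump with i = 2: xy^2z = a^{p+k} b^p a^p b^p, of length 4p+k. Suppose this equals vv. The string starts with a and ends with b, so v does too; thus the boundary between the two copies of v is a b→a transition. There is exactly one such transition, at position 2p+k, so |v| = 2p+k and |vv| = 4p+2k ≠ 4p+k since k ≥ 1. So xy^2z ∉ L.
Contradiction. Therefore L is not regular.

a^{p+k} b^p a^p b^p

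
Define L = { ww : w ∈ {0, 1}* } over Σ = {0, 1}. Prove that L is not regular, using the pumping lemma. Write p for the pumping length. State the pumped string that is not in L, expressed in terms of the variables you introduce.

0^{p+k} 1^p 0^p 1^p

Toward a contradiction, assume L is regular with pumping length p.
Take w = 0^p 1^p 0^p 1^p = uu where u = 0^p1^p; then w ∈ L and |w| = 4p ≥ p.
Write w = xyz as guaranteed by the lemma, with |xy| ≤ p and |y| > 0.
Since the first p symbols of w are all 0's and |xy| ≤ p, y lies entirely in the leading 0-block: y = 0^k for some k with 1 ≤ k ≤ p.
Pump with i = 2: xy^2z = 0^{p+k} 1^p 0^p 1^p, of length 4p+k. Suppose this equals vv. The string starts with 0 and ends with 1, so v does too; thus the boundary between the two copies of v is a 1→0 transition. There is exactly one such transition, at position 2p+k, so |v| = 2p+k and |vv| = 4p+2k ≠ 4p+k since k ≥ 1. So xy^2z ∉ L.
Contradiction. Therefore L is not regular.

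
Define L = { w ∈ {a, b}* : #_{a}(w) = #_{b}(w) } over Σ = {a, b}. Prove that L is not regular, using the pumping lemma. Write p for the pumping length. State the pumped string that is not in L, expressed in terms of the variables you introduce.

a^{p+k} b^p

Assume L is regular. Let p be the pumping length given by the pumping lemma.
Choose w = a^p b^p ∈ L with |w| = 2p ≥ p.
By the pumping lemma, w = xyz with |xy| ≤ p and y is nonempty.
Because |xy| ≤ p and w begins with p copies of a, we have y = a^k with 1 ≤ k ≤ p.
Pump with i = 2: xy^2z = a^{p+k} b^p has p+k occurrences of a but only p of b. Since k ≥ 1 the counts differ, so xy^2z ∉ L.
This contradicts the pumping lemma, so L is not regular.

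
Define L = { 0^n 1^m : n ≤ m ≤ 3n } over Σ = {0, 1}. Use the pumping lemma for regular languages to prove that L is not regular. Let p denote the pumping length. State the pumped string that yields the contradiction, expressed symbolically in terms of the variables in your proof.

0^{p+k} 1^p

Assume L is regular. Let p be the pumping length given by the pumping lemma.
Take w = 0^p 1^p ∈ L (since p ≤ p ≤ 3p), with |w| = 2p ≥ p.
The pumping lemma gives a decomposition w = xyz where |xy| ≤ p and |y| > 0.
Because |xy| ≤ p and w begins with p copies of 0, we have y = 0^k with 1 ≤ k ≤ p.
Pump with i = 2: xy^2z = 0^{p+k} 1^p. Now n = p+k > p = m, so the condition n ≤ m fails. Thus xy^2z ∉ L.
This is a contradiction; hence L is not regular.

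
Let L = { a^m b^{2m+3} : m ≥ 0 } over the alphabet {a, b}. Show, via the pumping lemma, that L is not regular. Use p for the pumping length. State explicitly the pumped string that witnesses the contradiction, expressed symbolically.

a^{p+k} b^{2p+3}

Assume L is regular. Let p be the pumping length given by the pumping lemma.
Choose w = a^p b^{2p+3}, which is in L with |w| = 3p+3 ≥ p.
By the pumping lemma, w = xyz with |xy| ≤ p and y is nonempty.
Because |xy| ≤ p and w begins with p copies of a, we have y = a^k with 1 ≤ k ≤ p.
Pump with i = 2: xy^2z = a^{p+k} b^{2p+3}. For this to lie in L we would need 2p+3 = 2(p+k)+3, which forces k = 0. But k ≥ 1, so xy^2z ∉ L.
This contradicts the pumping lemma, so L is not regular.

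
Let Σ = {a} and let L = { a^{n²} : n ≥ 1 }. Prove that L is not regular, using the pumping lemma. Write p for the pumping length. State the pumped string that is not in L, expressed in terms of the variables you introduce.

a^{p²+k}

Assume L is regular. Let p be the pumping length given by the pumping lemma.
Take w = a^{p²} ∈ L with |w| = p² ≥ p.
By the pumping lemma, w = xyz with |xy| ≤ p and |y| > 0.
Then y = a^k for some k with 1 ≤ k ≤ p.
Pump with i = 2: xy^2z = a^{p²+k}. Since 1 ≤ k ≤ p, p² < p²+k ≤ p²+p < (p+1)², so p²+k lies strictly between consecutive squares and is not a perfect square. So xy^2z ∉ L.
This contradicts the pumping lemma, so L is not regular.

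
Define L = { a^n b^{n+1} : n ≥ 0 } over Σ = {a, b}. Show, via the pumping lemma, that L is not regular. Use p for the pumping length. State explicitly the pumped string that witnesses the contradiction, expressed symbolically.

a^{p+k} b^{p+1}

Suppose for contradiction that L is regular, and let p be the pumping length.
Choose w = a^p b^{p+1}, which is in L with |w| = 2p+1 ≥ p.
Write w = xyz as guaranteed by the lemma, with |xy| ≤ p and |y| ≥ 1.
The first p characters of w are a's, so xy (and hence y) consists only of a's. Write y = a^k, 1 ≤ k ≤ p.
Pump with i = 2: xy^2z = a^{p+k} b^{p+1}. For this to lie in L we would need p+1 = (p+k)+1, which forces k = 0. But k ≥ 1, so xy^2z ∉ L.
This contradicts the pumping lemma, so L is not regular.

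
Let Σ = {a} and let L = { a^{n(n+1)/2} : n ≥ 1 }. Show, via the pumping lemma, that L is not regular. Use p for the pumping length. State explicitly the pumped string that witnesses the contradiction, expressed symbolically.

Assume L is regular. Let p be the pumping length given by the pumping lemma.
Take w = a^{p(p+1)/2} ∈ L with |w| = p(p+1)/2 ≥ p.
The pumping lemma gives a decomposition w = xyz where |xy| ≤ p and y is nonempty.
Then y = a^k for some k with 1 ≤ k ≤ p.
Pump with i = 2: xy^2z = a^{p(p+1)/2+k}. Since 1 ≤ k ≤ p, p(p+1)/2 < p(p+1)/2+k ≤ p(p+1)/2+p < (p+1)(p+2)/2, so p(p+1)/2+k is strictly between consecutive triangular numbers. So xy^2z ∉ L.
This contradicts the pumping lemma, so L is not regular.

a^{p(p+1)/2+k}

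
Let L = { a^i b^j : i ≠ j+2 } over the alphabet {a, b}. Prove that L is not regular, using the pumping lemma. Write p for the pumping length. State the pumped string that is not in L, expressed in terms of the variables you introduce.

a^{p+p!} b^{p+p!-2}

Toward a contradiction, assume L is regular with pumping length p.
Choose w = a^p b^{p+p!-2}. Since p ≠ (p+p!-2)+2 = p+p!, w ∈ L; and |w| ≥ p.
The pumping lemma gives a decomposition w = xyz where |xy| ≤ p and |y| > 0.
The first p characters of w are a's, so xy (and hence y) consists only of a's. Write y = a^k, 1 ≤ k ≤ p.
Since 1 ≤ k ≤ p, k divides p!; set t = 1 + p!/k. Then xy^t z has p + (p!/k)·k = p + p! copies of a. Now the a-count is p+p! and (b-count)+2 = (p+p!-2)+2 = p+p!, so i ≠ j+2 fails. So xy^t z = a^{p+p!} b^{p+p!-2} ∉ L.
This is a contradiction; hence L is not regular.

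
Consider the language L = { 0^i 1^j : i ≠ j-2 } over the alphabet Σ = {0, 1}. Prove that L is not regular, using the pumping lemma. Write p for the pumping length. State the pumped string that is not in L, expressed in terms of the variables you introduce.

0^{p+p!} 1^{p+p!+2}

Assume L is regular; let p be its pumping constant.
Choose w = 0^p 1^{p+p!+2}. Since p ≠ (p+p!+2)-2 = p+p!, w ∈ L; and |w| ≥ p.
The pumping lemma gives a decomposition w = xyz where |xy| ≤ p and |y| ≥ 1.
Because |xy| ≤ p and w begins with p copies of 0, we have y = 0^k with 1 ≤ k ≤ p.
Since 1 ≤ k ≤ p, k divides p!; set t = 1 + p!/k. Then xy^t z has p + (p!/k)·k = p + p! copies of 0. Now the 0-count is p+p! and (1-count)-2 = (p+p!+2)-2 = p+p!, so i ≠ j-2 fails. So xy^t z = 0^{p+p!} 1^{p+p!+2} ∉ L.
This is a contradiction; hence L is not regular.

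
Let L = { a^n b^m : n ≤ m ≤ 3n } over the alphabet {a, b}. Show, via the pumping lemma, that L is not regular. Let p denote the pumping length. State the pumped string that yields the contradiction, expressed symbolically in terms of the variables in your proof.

Assume L is regular. Let p be the pumping length given by the pumping lemma.
Take w = a^p b^p ∈ L (since p ≤ p ≤ 3p), with |w| = 2p ≥ p.
The pumping lemma gives a decomposition w = xyz where |xy| ≤ p and |y| > 0.
Because |xy| ≤ p and w begins with p copies of a, we have y = a^k with 1 ≤ k ≤ p.
Pump with i = 2: xy^2z = a^{p+k} b^p. Now n = p+k > p = m, so the condition n ≤ m fails. Thus xy^2z ∉ L.
This is a contradiction; hence L is not regular.

a^{p+k} b^p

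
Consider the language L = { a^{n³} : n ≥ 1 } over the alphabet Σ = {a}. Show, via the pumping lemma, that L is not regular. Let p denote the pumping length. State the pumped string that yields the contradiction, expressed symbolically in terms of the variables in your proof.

Assume L is regular; let p be its pumping constant.
Take w = a^{p³} ∈ L with |w| = p³ ≥ p.
The pumping lemma gives a decomposition w = xyz where |xy| ≤ p and |y| > 0.
Then y = a^k for some k with 1 ≤ k ≤ p.
Pump with i = 2: xy^2z = a^{p³+k}. Since 1 ≤ k ≤ p, p³ < p³+k ≤ p³+p < p³+3p²+3p+1 = (p+1)³, so p³+k is not a perfect cube. So xy^2z ∉ L.
This is a contradiction; hence L is not regular.

a^{p³+k}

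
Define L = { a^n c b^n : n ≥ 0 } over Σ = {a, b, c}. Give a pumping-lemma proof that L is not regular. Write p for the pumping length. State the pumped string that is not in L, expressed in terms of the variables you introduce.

Assume L is regular. Let p be the pumping length given by the pumping lemma.
Take w = a^p c b^p ∈ L with |w| = 2p+1 ≥ p.
By the pumping lemma, w = xyz with |xy| ≤ p and |y| > 0.
The first p characters of w are a's, so xy (and hence y) consists only of a's. Write y = a^k, 1 ≤ k ≤ p.
Pump with i = 2: xy^2z = a^{p+k} c b^p, which would require p+k = p. But k ≥ 1, so xy^2z ∉ L.
This contradicts the pumping lemma, so L is not regular.

a^{p+k} c b^p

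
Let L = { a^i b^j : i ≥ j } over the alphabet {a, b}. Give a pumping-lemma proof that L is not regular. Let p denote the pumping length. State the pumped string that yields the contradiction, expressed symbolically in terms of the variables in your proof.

Toward a contradiction, assume L is regular with pumping length p.
Choose w = a^p b^p ∈ L, with |w| = 2p ≥ p.
The pumping lemma gives a decomposition w = xyz where |xy| ≤ p and y is nonempty.
The first p characters of w are a's, so xy (and hence y) consists only of a's. Write y = a^k, 1 ≤ k ≤ p.
Consider xy^0z = xz = a^{p-k} b^p. Since k ≥ 1, the a-count p-k is less than p, so i ≥ j fails; thus xz ∉ L.
Contradiction. Therefore L is not regular.

a^{p-k} b^p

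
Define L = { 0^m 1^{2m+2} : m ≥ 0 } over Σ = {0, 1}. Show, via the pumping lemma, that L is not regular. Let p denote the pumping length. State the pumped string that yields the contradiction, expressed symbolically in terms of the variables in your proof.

0^{p+k} 1^{2p+2}

Assume L is regular; let p be its pumping constant.
Let w = 0^p 1^{2p+2} ∈ L; note |w| = 3p+2 ≥ p.
By the pumping lemma, w = xyz with |xy| ≤ p and |y| > 0.
Because |xy| ≤ p and w begins with p copies of 0, we have y = 0^k with 1 ≤ k ≤ p.
Pump with i = 2: xy^2z = 0^{p+k} 1^{2p+2}. For this to lie in L we would need 2p+2 = 2(p+k)+2, which forces k = 0. But k ≥ 1, so xy^2z ∉ L.
This contradicts the pumping lemma, so L is not regular.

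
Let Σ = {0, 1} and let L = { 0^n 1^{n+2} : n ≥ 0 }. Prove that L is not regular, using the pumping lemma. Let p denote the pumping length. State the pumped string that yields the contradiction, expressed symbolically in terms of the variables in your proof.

0^{p+k} 1^{p+2}

Assume L is regular; let p be its pumping constant.
Let w = 0^p 1^{p+2} ∈ L; note |w| = 2p+2 ≥ p.
The pumping lemma gives a decomposition w = xyz where |xy| ≤ p and |y| ≥ 1.
Because |xy| ≤ p and w begins with p copies of 0, we have y = 0^k with 1 ≤ k ≤ p.
Pump with i = 2: xy^2z = 0^{p+k} 1^{p+2}. For this to lie in L we would need p+2 = (p+k)+2, which forces k = 0. But k ≥ 1, so xy^2z ∉ L.
Contradiction. Therefore L is not regular.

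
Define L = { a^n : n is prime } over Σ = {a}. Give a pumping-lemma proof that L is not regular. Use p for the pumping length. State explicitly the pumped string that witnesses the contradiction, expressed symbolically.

a^{q(1+k)}

Assume L is regular; let p be its pumping constant.
Let q be a prime with q ≥ p+2 (infinitely many primes exist), and take w = a^q ∈ L with |w| = q ≥ p.
The pumping lemma gives a decomposition w = xyz where |xy| ≤ p and y is nonempty.
Then y = a^k for some k with 1 ≤ k ≤ p.
Since 1 ≤ k ≤ p, |xz| = q-k. Pump with i = q+1: |xy^{q+1}z| = (q-k)+(q+1)k = q+qk = q(1+k), which is composite (both factors ≥ 2). So xy^{q+1}z = a^{q(1+k)} ∉ L.
This contradicts the pumping lemma, so L is not regular.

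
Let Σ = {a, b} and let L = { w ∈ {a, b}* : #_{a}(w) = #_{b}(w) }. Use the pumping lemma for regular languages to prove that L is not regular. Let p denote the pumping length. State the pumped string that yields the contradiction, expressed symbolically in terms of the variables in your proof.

Assume L is regular. Let p be the pumping length given by the pumping lemma.
Choose w = a^p b^p ∈ L with |w| = 2p ≥ p.
Write w = xyz as guaranteed by the lemma, with |xy| ≤ p and |y| ≥ 1.
The first p characters of w are a's, so xy (and hence y) consists only of a's. Write y = a^k, 1 ≤ k ≤ p.
Pump with i = 2: xy^2z = a^{p+k} b^p has p+k occurrences of a but only p of b. Since k ≥ 1 the counts differ, so xy^2z ∉ L.
Contradiction. Therefore L is not regular.

a^{p+k} b^p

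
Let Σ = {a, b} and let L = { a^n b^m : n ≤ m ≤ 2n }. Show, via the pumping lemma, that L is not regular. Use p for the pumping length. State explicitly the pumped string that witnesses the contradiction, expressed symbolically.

Suppose for contradiction that L is regular, and let p be the pumping length.
Take w = a^p b^p ∈ L (since p ≤ p ≤ 2p), with |w| = 2p ≥ p.
By the pumping lemma, w = xyz with |xy| ≤ p and |y| > 0.
The first p characters of w are a's, so xy (and hence y) consists only of a's. Write y = a^k, 1 ≤ k ≤ p.
Pump with i = 2: xy^2z = a^{p+k} b^p. Now n = p+k > p = m, so the condition n ≤ m fails. Thus xy^2z ∉ L.
This contradicts the pumping lemma, so L is not regular.

a^{p+k} b^p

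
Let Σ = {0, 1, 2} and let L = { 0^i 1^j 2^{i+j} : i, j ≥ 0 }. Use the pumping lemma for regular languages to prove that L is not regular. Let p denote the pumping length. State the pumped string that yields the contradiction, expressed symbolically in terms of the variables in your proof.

0^{p+k} 1^p 2^{2p}

Suppose for contradiction that L is regular, and let p be the pumping length.
Take w = 0^p 1^p 2^{2p} ∈ L (with i=j=p, i+j=2p), |w| = 4p ≥ p.
By the pumping lemma, w = xyz with |xy| ≤ p and |y| ≥ 1.
Because |xy| ≤ p and w begins with p copies of 0, we have y = 0^k with 1 ≤ k ≤ p.
Consider xy^2z = 0^{p+k} 1^p 2^{2p}. Now the 0- and 1-counts sum to 2p+k, but the 2-count is 2p ≠ 2p+k. So xy^2z ∉ L.
Contradiction. Therefore L is not regular.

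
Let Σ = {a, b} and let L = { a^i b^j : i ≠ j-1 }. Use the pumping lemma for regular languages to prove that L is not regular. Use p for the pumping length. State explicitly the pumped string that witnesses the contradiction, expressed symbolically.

Suppose for contradiction that L is regular, and let p be the pumping length.
Choose w = a^p b^{p+p!+1}. Since p ≠ (p+p!+1)-1 = p+p!, w ∈ L; and |w| ≥ p.
By the pumping lemma, w = xyz with |xy| ≤ p and |y| ≥ 1.
Since the first p symbols of w are all a's and |xy| ≤ p, y lies entirely in the leading a-block: y = a^k for some k with 1 ≤ k ≤ p.
Since 1 ≤ k ≤ p, k divides p!; set t = 1 + p!/k. Then xy^t z has p + (p!/k)·k = p + p! copies of a. Now the a-count is p+p! and (b-count)-1 = (p+p!+1)-1 = p+p!, so i ≠ j-1 fails. So xy^t z = a^{p+p!} b^{p+p!+1} ∉ L.
This contradicts the pumping lemma, so L is not regular.

a^{p+p!} b^{p+p!+1}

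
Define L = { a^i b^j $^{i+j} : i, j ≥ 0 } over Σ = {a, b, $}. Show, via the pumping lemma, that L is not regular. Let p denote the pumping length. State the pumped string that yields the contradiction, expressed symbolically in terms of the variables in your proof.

a^{p+k} b^p $^{2p}

Assume L is regular. Let p be the pumping length given by the pumping lemma.
Take w = a^p b^p $^{2p} ∈ L (with i=j=p, i+j=2p), |w| = 4p ≥ p.
Write w = xyz as guaranteed by the lemma, with |xy| ≤ p and |y| ≥ 1.
The first p characters of w are a's, so xy (and hence y) consists only of a's. Write y = a^k, 1 ≤ k ≤ p.
Consider xy^2z = a^{p+k} b^p $^{2p}. Now the a- and b-counts sum to 2p+k, but the $-count is 2p ≠ 2p+k. So xy^2z ∉ L.
This is a contradiction; hence L is not regular.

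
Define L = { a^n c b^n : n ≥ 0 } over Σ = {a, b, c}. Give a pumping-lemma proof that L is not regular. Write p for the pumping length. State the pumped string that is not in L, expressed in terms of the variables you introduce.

a^{p+k} c b^p

Suppose for contradiction that L is regular, and let p be the pumping length.
Take w = a^p c b^p ∈ L with |w| = 2p+1 ≥ p.
By the pumping lemma, w = xyz with |xy| ≤ p and |y| > 0.
Since the first p symbols of w are all a's and |xy| ≤ p, y lies entirely in the leading a-block: y = a^k for some k with 1 ≤ k ≤ p.
Pump with i = 2: xy^2z = a^{p+k} c b^p, which would require p+k = p. But k ≥ 1, so xy^2z ∉ L.
This is a contradiction; hence L is not regular.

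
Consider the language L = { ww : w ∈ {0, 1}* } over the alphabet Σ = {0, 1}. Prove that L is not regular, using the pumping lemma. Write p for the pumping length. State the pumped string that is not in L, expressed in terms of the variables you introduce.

0^{p+k} 1^p 0^p 1^p

Assume L is regular. Let p be the pumping length given by the pumping lemma.
Take w = 0^p 1^p 0^p 1^p = uu where u = 0^p1^p; then w ∈ L and |w| = 4p ≥ p.
Write w = xyz as guaranteed by the lemma, with |xy| ≤ p and |y| > 0.
Since the first p symbols of w are all 0's and |xy| ≤ p, y lies entirely in the leading 0-block: y = 0^k for some k with 1 ≤ k ≤ p.
Pump with i = 2: xy^2z = 0^{p+k} 1^p 0^p 1^p, of length 4p+k. Suppose this equals vv. The string starts with 0 and ends with 1, so v does too; thus the boundary between the two copies of v is a 1→0 transition. There is exactly one such transition, at position 2p+k, so |v| = 2p+k and |vv| = 4p+2k ≠ 4p+k since k ≥ 1. So xy^2z ∉ L.
This is a contradiction; hence L is not regular.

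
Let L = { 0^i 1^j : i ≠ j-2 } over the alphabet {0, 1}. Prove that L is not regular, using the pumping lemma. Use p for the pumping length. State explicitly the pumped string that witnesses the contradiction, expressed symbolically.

Suppose for contradiction that L is regular, and let p be the pumping length.
Choose w = 0^p 1^{p+p!+2}. Since p ≠ (p+p!+2)-2 = p+p!, w ∈ L; and |w| ≥ p.
The pumping lemma gives a decomposition w = xyz where |xy| ≤ p and |y| > 0.
The first p characters of w are 0's, so xy (and hence y) consists only of 0's. Write y = 0^k, 1 ≤ k ≤ p.
Since 1 ≤ k ≤ p, k divides p!; set t = 1 + p!/k. Then xy^t z has p + (p!/k)·k = p + p! copies of 0. Now the 0-count is p+p! and (1-count)-2 = (p+p!+2)-2 = p+p!, so i ≠ j-2 fails. So xy^t z = 0^{p+p!} 1^{p+p!+2} ∉ L.
Contradiction. Therefore L is not regular.

0^{p+p!} 1^{p+p!+2}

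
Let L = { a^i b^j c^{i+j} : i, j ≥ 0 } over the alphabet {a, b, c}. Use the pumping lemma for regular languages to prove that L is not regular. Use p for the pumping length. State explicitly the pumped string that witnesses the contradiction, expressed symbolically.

a^{p+k} b^p c^{2p}

Assume L is regular. Let p be the pumping length given by the pumping lemma.
Take w = a^p b^p c^{2p} ∈ L (with i=j=p, i+j=2p), |w| = 4p ≥ p.
Write w = xyz as guaranteed by the lemma, with |xy| ≤ p and |y| ≥ 1.
Because |xy| ≤ p and w begins with p copies of a, we have y = a^k with 1 ≤ k ≤ p.
Consider xy^2z = a^{p+k} b^p c^{2p}. Now the a- and b-counts sum to 2p+k, but the c-count is 2p ≠ 2p+k. So xy^2z ∉ L.
This is a contradiction; hence L is not regular.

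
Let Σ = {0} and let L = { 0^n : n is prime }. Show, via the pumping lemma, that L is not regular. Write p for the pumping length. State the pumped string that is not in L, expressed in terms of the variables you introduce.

0^{q(1+k)}

Assume L is regular; let p be its pumping constant.
Let q be a prime with q ≥ p+2 (infinitely many primes exist), and take w = 0^q ∈ L with |w| = q ≥ p.
Write w = xyz as guaranteed by the lemma, with |xy| ≤ p and |y| > 0.
Then y = 0^k for some k with 1 ≤ k ≤ p.
Since 1 ≤ k ≤ p, |xz| = q-k. Pump with i = q+1: |xy^{q+1}z| = (q-k)+(q+1)k = q+qk = q(1+k), which is composite (both factors ≥ 2). So xy^{q+1}z = 0^{q(1+k)} ∉ L.
Contradiction. Therefore L is not regular.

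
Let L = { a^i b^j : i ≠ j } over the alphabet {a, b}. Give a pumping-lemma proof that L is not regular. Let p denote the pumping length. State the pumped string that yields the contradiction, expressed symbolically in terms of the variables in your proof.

Assume L is regular. Let p be the pumping length given by the pumping lemma.
Choose w = a^p b^{p+p!}. Since p ≠ p+p!, w ∈ L; and |w| ≥ p.
By the pumping lemma, w = xyz with |xy| ≤ p and |y| ≥ 1.
Since the first p symbols of w are all a's and |xy| ≤ p, y lies entirely in the leading a-block: y = a^k for some k with 1 ≤ k ≤ p.
Since 1 ≤ k ≤ p, k divides p!; set t = 1 + p!/k. Then xy^t z has p + (p!/k)·k = p + p! copies of a. Now the a-count equals the b-count, so i ≠ j fails. So xy^t z = a^{p+p!} b^{p+p!} ∉ L.
This is a contradiction; hence L is not regular.

a^{p+p!} b^{p+p!}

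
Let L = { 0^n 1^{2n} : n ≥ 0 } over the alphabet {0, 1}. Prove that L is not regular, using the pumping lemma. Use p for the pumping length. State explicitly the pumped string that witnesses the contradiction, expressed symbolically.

Suppose for contradiction that L is regular, and let p be the pumping length.
Choose w = 0^p 1^{2p}, which is in L with |w| = 3p ≥ p.
By the pumping lemma, w = xyz with |xy| ≤ p and y is nonempty.
Since the first p symbols of w are all 0's and |xy| ≤ p, y lies entirely in the leading 0-block: y = 0^k for some k with 1 ≤ k ≤ p.
Pump with i = 2: xy^2z = 0^{p+k} 1^{2p}. For this to lie in L we would need 2p = 2(p+k), which forces k = 0. But k ≥ 1, so xy^2z ∉ L.
This is a contradiction; hence L is not regular.

0^{p+k} 1^{2p}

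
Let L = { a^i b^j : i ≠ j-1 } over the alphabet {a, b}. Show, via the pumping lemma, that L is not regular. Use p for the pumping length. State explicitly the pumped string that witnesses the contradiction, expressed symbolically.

Suppose for contradiction that L is regular, and let p be the pumping length.
Choose w = a^p b^{p+p!+1}. Since p ≠ (p+p!+1)-1 = p+p!, w ∈ L; and |w| ≥ p.
The pumping lemma gives a decomposition w = xyz where |xy| ≤ p and |y| > 0.
Because |xy| ≤ p and w begins with p copies of a, we have y = a^k with 1 ≤ k ≤ p.
Since 1 ≤ k ≤ p, k divides p!; set t = 1 + p!/k. Then xy^t z has p + (p!/k)·k = p + p! copies of a. Now the a-count is p+p! and (b-count)-1 = (p+p!+1)-1 = p+p!, so i ≠ j-1 fails. So xy^t z = a^{p+p!} b^{p+p!+1} ∉ L.
Contradiction. Therefore L is not regular.

a^{p+p!} b^{p+p!+1}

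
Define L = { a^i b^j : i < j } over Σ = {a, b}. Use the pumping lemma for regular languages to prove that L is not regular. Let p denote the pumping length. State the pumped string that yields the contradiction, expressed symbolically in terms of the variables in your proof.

Assume L is regular; let p be its pumping constant.
Choose w = a^p b^{p+1} ∈ L, with |w| = 2p+1 ≥ p.
Write w = xyz as guaranteed by the lemma, with |xy| ≤ p and y is nonempty.
The first p characters of w are a's, so xy (and hence y) consists only of a's. Write y = a^k, 1 ≤ k ≤ p.
Consider xy^2z = a^{p+k} b^{p+1}. Since k ≥ 1, the a-count p+k is at least p+1, so i < j fails; thus xy^2z ∉ L.
This contradicts the pumping lemma, so L is not regular.

a^{p+k} b^{p+1}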